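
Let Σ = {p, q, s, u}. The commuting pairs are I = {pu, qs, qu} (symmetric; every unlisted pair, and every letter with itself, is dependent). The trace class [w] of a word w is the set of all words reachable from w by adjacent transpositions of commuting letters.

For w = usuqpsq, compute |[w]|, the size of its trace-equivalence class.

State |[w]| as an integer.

piece 0:u — minimal
piece 1:s rests on {0:u}
piece 2:u rests on {1:s}
piece 3:q — minimal
piece 4:p rests on {1:s, 3:q}
piece 5:s rests on {2:u, 4:p}
piece 6:q rests on {4:p}
minimal pieces: {0:u, 3:q}
ways to finish when only these pieces remain (= sum over removing one remaining piece with nothing left below it):
  1 left: {5}→1  {6}→1
  2 left: {2,5}→1  {5,6}→2
  3 left: {2,5,6}→3  {4,5,6}→2
  4 left: {2,4,5,6}→5  {3,4,5,6}→2
  5 left: {1,2,4,5,6}→5  {2,3,4,5,6}→7
  placing 0:u first → 12 extensions
  placing 3:q first → 5 extensions
total linear extensions = 17

17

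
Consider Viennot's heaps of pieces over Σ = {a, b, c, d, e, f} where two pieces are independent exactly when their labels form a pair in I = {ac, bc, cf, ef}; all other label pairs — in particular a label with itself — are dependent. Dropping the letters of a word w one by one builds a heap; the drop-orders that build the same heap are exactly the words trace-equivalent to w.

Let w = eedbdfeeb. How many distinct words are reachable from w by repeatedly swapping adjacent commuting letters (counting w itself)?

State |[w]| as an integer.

#0=e has no predecessor
#1=e depends on [0:e]
#2=d depends on [1:e]
#3=b depends on [2:d]
#4=d depends on [3:b]
#5=f depends on [4:d]
#6=e depends on [4:d]
#7=e depends on [6:e]
#8=b depends on [5:f, 7:e]
sources: [0:e]
N(rest) = Σ N(rest − s) over sources s of rest; N(one piece) = 1:
  size 1 → [8]=1
  size 2 → [5,8]=1  [7,8]=1
  size 3 → [5,7,8]=2  [6,7,8]=1
  size 4 → [5,6,7,8]=3
  size 5 → [4,5,6,7,8]=3
  size 6 → [3,4,5,6,7,8]=3
  size 7 → [2,3,4,5,6,7,8]=3
  first=0(e) contributes 3

3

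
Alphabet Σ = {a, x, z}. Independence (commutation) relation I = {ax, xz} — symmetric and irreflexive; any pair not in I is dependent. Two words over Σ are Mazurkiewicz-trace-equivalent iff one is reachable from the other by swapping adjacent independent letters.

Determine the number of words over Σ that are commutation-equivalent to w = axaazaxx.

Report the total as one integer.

56

drop 0:a onto floor
drop 1:x onto floor
drop 2:a onto {0:a}
drop 3:a onto {2:a}
drop 4:z onto {3:a}
drop 5:a onto {4:z}
drop 6:x onto {1:x}
drop 7:x onto {6:x}
ground layer = {0:a, 1:x}
drop-orders for the pieces not yet dropped (sum over which currently-grounded one goes next):
  1 to go: {5} 1  {7} 1
  2 to go: {4,5} 1  {5,7} 2  {6,7} 1
  3 to go: {1,6,7} 1  {3,4,5} 1  {4,5,7} 3  {5,6,7} 3
  4 to go: {1,5,6,7} 4  {2,3,4,5} 1  {3,4,5,7} 4  {4,5,6,7} 6
  5 to go: {0,2,3,4,5} 1  {1,4,5,6,7} 10  {2,3,4,5,7} 5  {3,4,5,6,7} 10
  6 to go: {0,2,3,4,5,7} 6  {1,3,4,5,6,7} 20  {2,3,4,5,6,7} 15
  if 0:a drops first: 35 orders
  if 1:x drops first: 21 orders
heap linearizations: 56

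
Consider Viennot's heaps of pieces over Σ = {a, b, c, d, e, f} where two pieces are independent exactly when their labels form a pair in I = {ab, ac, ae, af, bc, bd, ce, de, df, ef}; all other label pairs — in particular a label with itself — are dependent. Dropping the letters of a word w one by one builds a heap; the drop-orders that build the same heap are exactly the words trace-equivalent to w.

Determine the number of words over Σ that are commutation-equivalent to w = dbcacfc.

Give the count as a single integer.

23

drop 0:d onto floor
drop 1:b onto floor
drop 2:c onto {0:d}
drop 3:a onto {0:d}
drop 4:c onto {2:c}
drop 5:f onto {1:b, 4:c}
drop 6:c onto {5:f}
ground layer = {0:d, 1:b}
drop-orders for the pieces not yet dropped (sum over which currently-grounded one goes next):
  1 to go: {3} 1  {6} 1
  2 to go: {3,6} 2  {5,6} 1
  3 to go: {1,5,6} 1  {3,5,6} 3  {4,5,6} 1
  4 to go: {1,3,5,6} 4  {1,4,5,6} 2  {2,4,5,6} 1  {3,4,5,6} 4
  5 to go: {1,2,4,5,6} 3  {1,3,4,5,6} 10  {2,3,4,5,6} 5
  if 0:d drops first: 18 orders
  if 1:b drops first: 5 orders
heap linearizations: 23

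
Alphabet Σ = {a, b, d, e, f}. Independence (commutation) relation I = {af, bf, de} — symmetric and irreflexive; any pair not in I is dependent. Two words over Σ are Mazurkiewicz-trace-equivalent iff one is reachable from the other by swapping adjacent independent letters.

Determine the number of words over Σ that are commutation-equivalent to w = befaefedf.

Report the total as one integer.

#0=b has no predecessor
#1=e depends on [0:b]
#2=f depends on [1:e]
#3=a depends on [1:e]
#4=e depends on [2:f, 3:a]
#5=f depends on [4:e]
#6=e depends on [5:f]
#7=d depends on [5:f]
#8=f depends on [6:e, 7:d]
sources: [0:b]
N(rest) = Σ N(rest − s) over sources s of rest; N(one piece) = 1:
  size 1 → [8]=1
  size 2 → [6,8]=1  [7,8]=1
  size 3 → [6,7,8]=2
  size 4 → [5,6,7,8]=2
  size 5 → [4,5,6,7,8]=2
  size 6 → [2,4,5,6,7,8]=2  [3,4,5,6,7,8]=2
  size 7 → [2,3,4,5,6,7,8]=4
  first=0(b) contributes 4

4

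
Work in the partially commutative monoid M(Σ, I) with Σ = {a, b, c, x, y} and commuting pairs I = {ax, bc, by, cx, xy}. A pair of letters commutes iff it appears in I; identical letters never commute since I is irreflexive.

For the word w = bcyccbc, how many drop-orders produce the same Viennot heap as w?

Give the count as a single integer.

drop 0:b onto floor
drop 1:c onto floor
drop 2:y onto {1:c}
drop 3:c onto {2:y}
drop 4:c onto {3:c}
drop 5:b onto {0:b}
drop 6:c onto {4:c}
ground layer = {0:b, 1:c}
drop-orders for the pieces not yet dropped (sum over which currently-grounded one goes next):
  1 to go: {5} 1  {6} 1
  2 to go: {0,5} 1  {4,6} 1  {5,6} 2
  3 to go: {0,5,6} 3  {3,4,6} 1  {4,5,6} 3
  4 to go: {0,4,5,6} 6  {2,3,4,6} 1  {3,4,5,6} 4
  5 to go: {0,3,4,5,6} 10  {1,2,3,4,6} 1  {2,3,4,5,6} 5
  if 0:b drops first: 6 orders
  if 1:c drops first: 15 orders
heap linearizations: 21

21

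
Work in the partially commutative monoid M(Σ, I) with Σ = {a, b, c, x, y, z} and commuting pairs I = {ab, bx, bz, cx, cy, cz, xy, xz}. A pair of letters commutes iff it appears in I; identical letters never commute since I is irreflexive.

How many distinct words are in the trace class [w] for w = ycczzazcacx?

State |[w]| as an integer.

40

piece 0:y — minimal
piece 1:c — minimal
piece 2:c rests on {1:c}
piece 3:z rests on {0:y}
piece 4:z rests on {3:z}
piece 5:a rests on {2:c, 4:z}
piece 6:z rests on {5:a}
piece 7:c rests on {5:a}
piece 8:a rests on {6:z, 7:c}
piece 9:c rests on {8:a}
piece 10:x rests on {8:a}
minimal pieces: {0:y, 1:c}
ways to finish when only these pieces remain (= sum over removing one remaining piece with nothing left below it):
  1 left: {9}→1  {10}→1
  2 left: {9,10}→2
  3 left: {8,9,10}→2
  4 left: {6,8,9,10}→2  {7,8,9,10}→2
  5 left: {6,7,8,9,10}→4
  6 left: {5,6,7,8,9,10}→4
  7 left: {2,5,6,7,8,9,10}→4  {4,5,6,7,8,9,10}→4
  8 left: {1,2,5,6,7,8,9,10}→4  {2,4,5,6,7,8,9,10}→8  {3,4,5,6,7,8,9,10}→4
  9 left: {0,3,4,5,6,7,8,9,10}→4  {1,2,4,5,6,7,8,9,10}→12  {2,3,4,5,6,7,8,9,10}→12
  placing 0:y first → 24 extensions
  placing 1:c first → 16 extensions
total linear extensions = 40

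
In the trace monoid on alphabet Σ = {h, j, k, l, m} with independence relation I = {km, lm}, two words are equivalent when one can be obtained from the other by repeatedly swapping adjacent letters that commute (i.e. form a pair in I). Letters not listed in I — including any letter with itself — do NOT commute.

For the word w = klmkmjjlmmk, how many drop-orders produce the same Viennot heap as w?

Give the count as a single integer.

60

#0=k has no predecessor
#1=l depends on [0:k]
#2=m has no predecessor
#3=k depends on [1:l]
#4=m depends on [2:m]
#5=j depends on [3:k, 4:m]
#6=j depends on [5:j]
#7=l depends on [6:j]
#8=m depends on [6:j]
#9=m depends on [8:m]
#10=k depends on [7:l]
sources: [0:k, 2:m]
N(rest) = Σ N(rest − s) over sources s of rest; N(one piece) = 1:
  size 1 → [9]=1  [10]=1
  size 2 → [7,10]=1  [8,9]=1  [9,10]=2
  size 3 → [7,9,10]=3  [8,9,10]=3
  size 4 → [7,8,9,10]=6
  size 5 → [6,7,8,9,10]=6
  size 6 → [5,6,7,8,9,10]=6
  size 7 → [3,5,6,7,8,9,10]=6  [4,5,6,7,8,9,10]=6
  size 8 → [1,3,5,6,7,8,9,10]=6  [2,4,5,6,7,8,9,10]=6  [3,4,5,6,7,8,9,10]=12
  size 9 → [0,1,3,5,6,7,8,9,10]=6  [1,3,4,5,6,7,8,9,10]=18  [2,3,4,5,6,7,8,9,10]=18
  first=0(k) contributes 36
  first=2(m) contributes 24
|[w]| = 60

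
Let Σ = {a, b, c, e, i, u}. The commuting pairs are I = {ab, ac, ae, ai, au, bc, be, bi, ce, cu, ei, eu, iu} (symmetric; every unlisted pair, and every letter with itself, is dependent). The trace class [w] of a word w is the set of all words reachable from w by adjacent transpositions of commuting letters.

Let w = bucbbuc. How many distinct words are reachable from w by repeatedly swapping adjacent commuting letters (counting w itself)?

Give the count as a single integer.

0(b) covers ∅
1(u) covers 0:b
2(c) covers ∅
3(b) covers 1:u
4(b) covers 3:b
5(u) covers 4:b
6(c) covers 2:c
floor of heap: 0:b, 2:c
completions by unplaced set U, small U first (add the entries for U minus each lowest piece of U):
  |U|=1: {5}:1  {6}:1
  |U|=2: {2,6}:1  {4,5}:1  {5,6}:2
  |U|=3: {2,5,6}:3  {3,4,5}:1  {4,5,6}:3
  |U|=4: {1,3,4,5}:1  {2,4,5,6}:6  {3,4,5,6}:4
  |U|=5: {0,1,3,4,5}:1  {1,3,4,5,6}:5  {2,3,4,5,6}:10
  start at 0(b): 15
  start at 2(c): 6
sum over floor = 21

21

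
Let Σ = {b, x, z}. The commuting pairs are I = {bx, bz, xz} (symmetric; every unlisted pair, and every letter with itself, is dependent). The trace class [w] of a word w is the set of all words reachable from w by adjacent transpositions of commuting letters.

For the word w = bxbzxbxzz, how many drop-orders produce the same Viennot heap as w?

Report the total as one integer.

1680

drop 0:b onto floor
drop 1:x onto floor
drop 2:b onto {0:b}
drop 3:z onto floor
drop 4:x onto {1:x}
drop 5:b onto {2:b}
drop 6:x onto {4:x}
drop 7:z onto {3:z}
drop 8:z onto {7:z}
ground layer = {0:b, 1:x, 3:z}
drop-orders for the pieces not yet dropped (sum over which currently-grounded one goes next):
  1 to go: {5} 1  {6} 1  {8} 1
  2 to go: {2,5} 1  {4,6} 1  {5,6} 2  {5,8} 2  {6,8} 2  {7,8} 1
  3 to go: {0,2,5} 1  {1,4,6} 1  {2,5,6} 3  {2,5,8} 3  {3,7,8} 1  {4,5,6} 3  {4,6,8} 3  {5,6,8} 6  {5,7,8} 3  {6,7,8} 3
  4 to go: {0,2,5,6} 4  {0,2,5,8} 4  {1,4,5,6} 4  {1,4,6,8} 4  {2,4,5,6} 6  {2,5,6,8} 12  {2,5,7,8} 6  {3,5,7,8} 4  {3,6,7,8} 4  {4,5,6,8} 12  {4,6,7,8} 6  {5,6,7,8} 12
  5 to go: {0,2,4,5,6} 10  {0,2,5,6,8} 20  {0,2,5,7,8} 10  {1,2,4,5,6} 10  {1,4,5,6,8} 20  {1,4,6,7,8} 10  {2,3,5,7,8} 10  {2,4,5,6,8} 30  {2,5,6,7,8} 30  {3,4,6,7,8} 10  {3,5,6,7,8} 20  {4,5,6,7,8} 30
  6 to go: {0,1,2,4,5,6} 20  {0,2,3,5,7,8} 20  {0,2,4,5,6,8} 60  {0,2,5,6,7,8} 60  {1,2,4,5,6,8} 60  {1,3,4,6,7,8} 20  {1,4,5,6,7,8} 60  {2,3,5,6,7,8} 60  {2,4,5,6,7,8} 90  {3,4,5,6,7,8} 60
  7 to go: {0,1,2,4,5,6,8} 140  {0,2,3,5,6,7,8} 140  {0,2,4,5,6,7,8} 210  {1,2,4,5,6,7,8} 210  {1,3,4,5,6,7,8} 140  {2,3,4,5,6,7,8} 210
  if 0:b drops first: 560 orders
  if 1:x drops first: 560 orders
  if 3:z drops first: 560 orders
heap linearizations: 1680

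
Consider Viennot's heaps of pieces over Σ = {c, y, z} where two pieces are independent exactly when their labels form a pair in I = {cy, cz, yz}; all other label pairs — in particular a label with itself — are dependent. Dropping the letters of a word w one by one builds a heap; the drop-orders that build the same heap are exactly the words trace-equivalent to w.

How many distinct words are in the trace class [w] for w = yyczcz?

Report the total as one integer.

90

0(y) covers ∅
1(y) covers 0:y
2(c) covers ∅
3(z) covers ∅
4(c) covers 2:c
5(z) covers 3:z
floor of heap: 0:y, 2:c, 3:z
completions by unplaced set U, small U first (add the entries for U minus each lowest piece of U):
  |U|=1: {1}:1  {4}:1  {5}:1
  |U|=2: {0,1}:1  {1,4}:2  {1,5}:2  {2,4}:1  {3,5}:1  {4,5}:2
  |U|=3: {0,1,4}:3  {0,1,5}:3  {1,2,4}:3  {1,3,5}:3  {1,4,5}:6  {2,4,5}:3  {3,4,5}:3
  |U|=4: {0,1,2,4}:6  {0,1,3,5}:6  {0,1,4,5}:12  {1,2,4,5}:12  {1,3,4,5}:12  {2,3,4,5}:6
  start at 0(y): 30
  start at 2(c): 30
  start at 3(z): 30
sum over floor = 90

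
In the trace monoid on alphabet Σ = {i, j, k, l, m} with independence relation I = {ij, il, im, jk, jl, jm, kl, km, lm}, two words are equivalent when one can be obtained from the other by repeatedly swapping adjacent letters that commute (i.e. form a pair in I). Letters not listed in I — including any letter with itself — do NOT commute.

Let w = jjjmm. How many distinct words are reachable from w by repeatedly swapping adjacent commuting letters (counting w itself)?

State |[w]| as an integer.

#0=j has no predecessor
#1=j depends on [0:j]
#2=j depends on [1:j]
#3=m has no predecessor
#4=m depends on [3:m]
sources: [0:j, 3:m]
N(rest) = Σ N(rest − s) over sources s of rest; N(one piece) = 1:
  size 1 → [2]=1  [4]=1
  size 2 → [1,2]=1  [2,4]=2  [3,4]=1
  size 3 → [0,1,2]=1  [1,2,4]=3  [2,3,4]=3
  first=0(j) contributes 6
  first=3(m) contributes 4
|[w]| = 10

10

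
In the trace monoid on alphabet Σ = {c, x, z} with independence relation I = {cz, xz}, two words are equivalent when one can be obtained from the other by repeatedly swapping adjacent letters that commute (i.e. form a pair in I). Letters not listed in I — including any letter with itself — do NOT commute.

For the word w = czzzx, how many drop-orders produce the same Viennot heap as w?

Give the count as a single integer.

drop 0:c onto floor
drop 1:z onto floor
drop 2:z onto {1:z}
drop 3:z onto {2:z}
drop 4:x onto {0:c}
ground layer = {0:c, 1:z}
drop-orders for the pieces not yet dropped (sum over which currently-grounded one goes next):
  1 to go: {3} 1  {4} 1
  2 to go: {0,4} 1  {2,3} 1  {3,4} 2
  3 to go: {0,3,4} 3  {1,2,3} 1  {2,3,4} 3
  if 0:c drops first: 4 orders
  if 1:z drops first: 6 orders
heap linearizations: 10

10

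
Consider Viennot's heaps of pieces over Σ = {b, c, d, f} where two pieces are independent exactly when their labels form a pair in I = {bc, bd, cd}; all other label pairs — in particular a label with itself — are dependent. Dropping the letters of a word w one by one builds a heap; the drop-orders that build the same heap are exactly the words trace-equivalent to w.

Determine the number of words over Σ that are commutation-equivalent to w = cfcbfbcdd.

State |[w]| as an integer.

0(c) covers ∅
1(f) covers 0:c
2(c) covers 1:f
3(b) covers 1:f
4(f) covers 2:c, 3:b
5(b) covers 4:f
6(c) covers 4:f
7(d) covers 4:f
8(d) covers 7:d
floor of heap: 0:c
completions by unplaced set U, small U first (add the entries for U minus each lowest piece of U):
  |U|=1: {5}:1  {6}:1  {8}:1
  |U|=2: {5,6}:2  {5,8}:2  {6,8}:2  {7,8}:1
  |U|=3: {5,6,8}:6  {5,7,8}:3  {6,7,8}:3
  |U|=4: {5,6,7,8}:12
  |U|=5: {4,5,6,7,8}:12
  |U|=6: {2,4,5,6,7,8}:12  {3,4,5,6,7,8}:12
  |U|=7: {2,3,4,5,6,7,8}:24
  start at 0(c): 24

24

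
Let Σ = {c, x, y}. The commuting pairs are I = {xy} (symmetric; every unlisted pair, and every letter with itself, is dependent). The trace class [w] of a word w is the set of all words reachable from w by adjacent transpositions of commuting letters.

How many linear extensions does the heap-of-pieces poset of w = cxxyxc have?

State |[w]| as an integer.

4

drop 0:c onto floor
drop 1:x onto {0:c}
drop 2:x onto {1:x}
drop 3:y onto {0:c}
drop 4:x onto {2:x}
drop 5:c onto {3:y, 4:x}
ground layer = {0:c}
drop-orders for the pieces not yet dropped (sum over which currently-grounded one goes next):
  1 to go: {5} 1
  2 to go: {3,5} 1  {4,5} 1
  3 to go: {2,4,5} 1  {3,4,5} 2
  4 to go: {1,2,4,5} 1  {2,3,4,5} 3
  if 0:c drops first: 4 orders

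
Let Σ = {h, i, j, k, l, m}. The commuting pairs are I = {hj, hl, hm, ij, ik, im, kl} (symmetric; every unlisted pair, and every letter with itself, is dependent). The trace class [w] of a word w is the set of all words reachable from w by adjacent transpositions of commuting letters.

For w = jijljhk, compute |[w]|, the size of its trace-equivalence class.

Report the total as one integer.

12

#0=j has no predecessor
#1=i has no predecessor
#2=j depends on [0:j]
#3=l depends on [1:i, 2:j]
#4=j depends on [3:l]
#5=h depends on [1:i]
#6=k depends on [4:j, 5:h]
sources: [0:j, 1:i]
N(rest) = Σ N(rest − s) over sources s of rest; N(one piece) = 1:
  size 1 → [6]=1
  size 2 → [4,6]=1  [5,6]=1
  size 3 → [3,4,6]=1  [4,5,6]=2
  size 4 → [2,3,4,6]=1  [3,4,5,6]=3
  size 5 → [0,2,3,4,6]=1  [1,3,4,5,6]=3  [2,3,4,5,6]=4
  first=0(j) contributes 7
  first=1(i) contributes 5
|[w]| = 12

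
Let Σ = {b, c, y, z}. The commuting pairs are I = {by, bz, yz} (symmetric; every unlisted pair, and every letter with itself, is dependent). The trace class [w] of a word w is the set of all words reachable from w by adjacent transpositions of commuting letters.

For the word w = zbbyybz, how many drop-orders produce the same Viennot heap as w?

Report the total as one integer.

drop 0:z onto floor
drop 1:b onto floor
drop 2:b onto {1:b}
drop 3:y onto floor
drop 4:y onto {3:y}
drop 5:b onto {2:b}
drop 6:z onto {0:z}
ground layer = {0:z, 1:b, 3:y}
drop-orders for the pieces not yet dropped (sum over which currently-grounded one goes next):
  1 to go: {4} 1  {5} 1  {6} 1
  2 to go: {0,6} 1  {2,5} 1  {3,4} 1  {4,5} 2  {4,6} 2  {5,6} 2
  3 to go: {0,4,6} 3  {0,5,6} 3  {1,2,5} 1  {2,4,5} 3  {2,5,6} 3  {3,4,5} 3  {3,4,6} 3  {4,5,6} 6
  4 to go: {0,2,5,6} 6  {0,3,4,6} 6  {0,4,5,6} 12  {1,2,4,5} 4  {1,2,5,6} 4  {2,3,4,5} 6  {2,4,5,6} 12  {3,4,5,6} 12
  5 to go: {0,1,2,5,6} 10  {0,2,4,5,6} 30  {0,3,4,5,6} 30  {1,2,3,4,5} 10  {1,2,4,5,6} 20  {2,3,4,5,6} 30
  if 0:z drops first: 60 orders
  if 1:b drops first: 90 orders
  if 3:y drops first: 60 orders
heap linearizations: 210

210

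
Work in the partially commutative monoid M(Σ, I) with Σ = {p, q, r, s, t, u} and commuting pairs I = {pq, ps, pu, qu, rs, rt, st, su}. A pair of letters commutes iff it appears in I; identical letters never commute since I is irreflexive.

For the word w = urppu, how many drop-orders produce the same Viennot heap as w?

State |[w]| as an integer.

piece 0:u — minimal
piece 1:r rests on {0:u}
piece 2:p rests on {1:r}
piece 3:p rests on {2:p}
piece 4:u rests on {1:r}
minimal pieces: {0:u}
ways to finish when only these pieces remain (= sum over removing one remaining piece with nothing left below it):
  1 left: {3}→1  {4}→1
  2 left: {2,3}→1  {3,4}→2
  3 left: {2,3,4}→3
  placing 0:u first → 3 extensions

3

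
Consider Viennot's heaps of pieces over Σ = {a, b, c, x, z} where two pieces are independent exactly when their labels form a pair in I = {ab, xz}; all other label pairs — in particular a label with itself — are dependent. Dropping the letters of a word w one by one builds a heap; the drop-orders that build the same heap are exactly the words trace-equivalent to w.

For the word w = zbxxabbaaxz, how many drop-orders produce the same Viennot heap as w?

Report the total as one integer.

20

0(z) covers ∅
1(b) covers 0:z
2(x) covers 1:b
3(x) covers 2:x
4(a) covers 3:x
5(b) covers 3:x
6(b) covers 5:b
7(a) covers 4:a
8(a) covers 7:a
9(x) covers 6:b, 8:a
10(z) covers 6:b, 8:a
floor of heap: 0:z
completions by unplaced set U, small U first (add the entries for U minus each lowest piece of U):
  |U|=1: {9}:1  {10}:1
  |U|=2: {9,10}:2
  |U|=3: {6,9,10}:2  {8,9,10}:2
  |U|=4: {5,6,9,10}:2  {6,8,9,10}:4  {7,8,9,10}:2
  |U|=5: {4,7,8,9,10}:2  {5,6,8,9,10}:6  {6,7,8,9,10}:6
  |U|=6: {4,6,7,8,9,10}:8  {5,6,7,8,9,10}:12
  |U|=7: {4,5,6,7,8,9,10}:20
  |U|=8: {3,4,5,6,7,8,9,10}:20
  |U|=9: {2,3,4,5,6,7,8,9,10}:20
  start at 0(z): 20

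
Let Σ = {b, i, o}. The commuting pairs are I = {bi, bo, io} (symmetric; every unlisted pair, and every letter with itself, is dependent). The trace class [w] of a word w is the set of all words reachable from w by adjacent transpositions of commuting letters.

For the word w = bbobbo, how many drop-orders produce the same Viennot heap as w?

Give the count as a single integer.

15

#0=b has no predecessor
#1=b depends on [0:b]
#2=o has no predecessor
#3=b depends on [1:b]
#4=b depends on [3:b]
#5=o depends on [2:o]
sources: [0:b, 2:o]
N(rest) = Σ N(rest − s) over sources s of rest; N(one piece) = 1:
  size 1 → [4]=1  [5]=1
  size 2 → [2,5]=1  [3,4]=1  [4,5]=2
  size 3 → [1,3,4]=1  [2,4,5]=3  [3,4,5]=3
  size 4 → [0,1,3,4]=1  [1,3,4,5]=4  [2,3,4,5]=6
  first=0(b) contributes 10
  first=2(o) contributes 5
|[w]| = 15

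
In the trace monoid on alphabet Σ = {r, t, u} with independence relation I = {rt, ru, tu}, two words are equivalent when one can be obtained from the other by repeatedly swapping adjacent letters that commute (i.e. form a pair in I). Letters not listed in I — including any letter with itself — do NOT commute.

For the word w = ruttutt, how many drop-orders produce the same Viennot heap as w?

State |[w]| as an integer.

piece 0:r — minimal
piece 1:u — minimal
piece 2:t — minimal
piece 3:t rests on {2:t}
piece 4:u rests on {1:u}
piece 5:t rests on {3:t}
piece 6:t rests on {5:t}
minimal pieces: {0:r, 1:u, 2:t}
ways to finish when only these pieces remain (= sum over removing one remaining piece with nothing left below it):
  1 left: {0}→1  {4}→1  {6}→1
  2 left: {0,4}→2  {0,6}→2  {1,4}→1  {4,6}→2  {5,6}→1
  3 left: {0,1,4}→3  {0,4,6}→6  {0,5,6}→3  {1,4,6}→3  {3,5,6}→1  {4,5,6}→3
  4 left: {0,1,4,6}→12  {0,3,5,6}→4  {0,4,5,6}→12  {1,4,5,6}→6  {2,3,5,6}→1  {3,4,5,6}→4
  5 left: {0,1,4,5,6}→30  {0,2,3,5,6}→5  {0,3,4,5,6}→20  {1,3,4,5,6}→10  {2,3,4,5,6}→5
  placing 0:r first → 15 extensions
  placing 1:u first → 30 extensions
  placing 2:t first → 60 extensions
total linear extensions = 105

105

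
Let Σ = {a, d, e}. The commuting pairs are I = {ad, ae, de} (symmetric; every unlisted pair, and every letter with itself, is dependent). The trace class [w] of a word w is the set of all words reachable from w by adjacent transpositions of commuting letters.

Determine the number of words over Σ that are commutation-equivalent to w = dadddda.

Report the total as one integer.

drop 0:d onto floor
drop 1:a onto floor
drop 2:d onto {0:d}
drop 3:d onto {2:d}
drop 4:d onto {3:d}
drop 5:d onto {4:d}
drop 6:a onto {1:a}
ground layer = {0:d, 1:a}
drop-orders for the pieces not yet dropped (sum over which currently-grounded one goes next):
  1 to go: {5} 1  {6} 1
  2 to go: {1,6} 1  {4,5} 1  {5,6} 2
  3 to go: {1,5,6} 3  {3,4,5} 1  {4,5,6} 3
  4 to go: {1,4,5,6} 6  {2,3,4,5} 1  {3,4,5,6} 4
  5 to go: {0,2,3,4,5} 1  {1,3,4,5,6} 10  {2,3,4,5,6} 5
  if 0:d drops first: 15 orders
  if 1:a drops first: 6 orders
heap linearizations: 21

21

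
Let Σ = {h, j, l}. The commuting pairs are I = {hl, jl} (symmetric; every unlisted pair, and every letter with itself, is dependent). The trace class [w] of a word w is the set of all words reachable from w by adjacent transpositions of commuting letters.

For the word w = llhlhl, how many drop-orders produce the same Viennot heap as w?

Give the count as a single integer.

drop 0:l onto floor
drop 1:l onto {0:l}
drop 2:h onto floor
drop 3:l onto {1:l}
drop 4:h onto {2:h}
drop 5:l onto {3:l}
ground layer = {0:l, 2:h}
drop-orders for the pieces not yet dropped (sum over which currently-grounded one goes next):
  1 to go: {4} 1  {5} 1
  2 to go: {2,4} 1  {3,5} 1  {4,5} 2
  3 to go: {1,3,5} 1  {2,4,5} 3  {3,4,5} 3
  4 to go: {0,1,3,5} 1  {1,3,4,5} 4  {2,3,4,5} 6
  if 0:l drops first: 10 orders
  if 2:h drops first: 5 orders
heap linearizations: 15

15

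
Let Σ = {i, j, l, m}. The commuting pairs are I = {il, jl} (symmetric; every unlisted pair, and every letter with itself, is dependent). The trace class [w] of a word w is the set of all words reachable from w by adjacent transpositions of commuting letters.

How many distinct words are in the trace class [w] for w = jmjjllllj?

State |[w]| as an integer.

piece 0:j — minimal
piece 1:m rests on {0:j}
piece 2:j rests on {1:m}
piece 3:j rests on {2:j}
piece 4:l rests on {1:m}
piece 5:l rests on {4:l}
piece 6:l rests on {5:l}
piece 7:l rests on {6:l}
piece 8:j rests on {3:j}
minimal pieces: {0:j}
ways to finish when only these pieces remain (= sum over removing one remaining piece with nothing left below it):
  1 left: {7}→1  {8}→1
  2 left: {3,8}→1  {6,7}→1  {7,8}→2
  3 left: {2,3,8}→1  {3,7,8}→3  {5,6,7}→1  {6,7,8}→3
  4 left: {2,3,7,8}→4  {3,6,7,8}→6  {4,5,6,7}→1  {5,6,7,8}→4
  5 left: {2,3,6,7,8}→10  {3,5,6,7,8}→10  {4,5,6,7,8}→5
  6 left: {2,3,5,6,7,8}→20  {3,4,5,6,7,8}→15
  7 left: {2,3,4,5,6,7,8}→35
  placing 0:j first → 35 extensions

35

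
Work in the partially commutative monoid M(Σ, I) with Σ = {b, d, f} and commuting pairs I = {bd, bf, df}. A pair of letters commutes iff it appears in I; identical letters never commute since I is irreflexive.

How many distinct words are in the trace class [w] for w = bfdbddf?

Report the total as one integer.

210

drop 0:b onto floor
drop 1:f onto floor
drop 2:d onto floor
drop 3:b onto {0:b}
drop 4:d onto {2:d}
drop 5:d onto {4:d}
drop 6:f onto {1:f}
ground layer = {0:b, 1:f, 2:d}
drop-orders for the pieces not yet dropped (sum over which currently-grounded one goes next):
  1 to go: {3} 1  {5} 1  {6} 1
  2 to go: {0,3} 1  {1,6} 1  {3,5} 2  {3,6} 2  {4,5} 1  {5,6} 2
  3 to go: {0,3,5} 3  {0,3,6} 3  {1,3,6} 3  {1,5,6} 3  {2,4,5} 1  {3,4,5} 3  {3,5,6} 6  {4,5,6} 3
  4 to go: {0,1,3,6} 6  {0,3,4,5} 6  {0,3,5,6} 12  {1,3,5,6} 12  {1,4,5,6} 6  {2,3,4,5} 4  {2,4,5,6} 4  {3,4,5,6} 12
  5 to go: {0,1,3,5,6} 30  {0,2,3,4,5} 10  {0,3,4,5,6} 30  {1,2,4,5,6} 10  {1,3,4,5,6} 30  {2,3,4,5,6} 20
  if 0:b drops first: 60 orders
  if 1:f drops first: 60 orders
  if 2:d drops first: 90 orders
heap linearizations: 210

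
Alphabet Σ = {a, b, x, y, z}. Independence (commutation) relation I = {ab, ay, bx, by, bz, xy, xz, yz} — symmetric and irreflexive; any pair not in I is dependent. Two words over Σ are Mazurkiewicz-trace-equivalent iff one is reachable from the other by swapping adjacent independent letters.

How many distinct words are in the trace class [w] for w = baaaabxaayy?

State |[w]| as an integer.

#0=b has no predecessor
#1=a has no predecessor
#2=a depends on [1:a]
#3=a depends on [2:a]
#4=a depends on [3:a]
#5=b depends on [0:b]
#6=x depends on [4:a]
#7=a depends on [6:x]
#8=a depends on [7:a]
#9=y has no predecessor
#10=y depends on [9:y]
sources: [0:b, 1:a, 9:y]
N(rest) = Σ N(rest − s) over sources s of rest; N(one piece) = 1:
  size 1 → [5]=1  [8]=1  [10]=1
  size 2 → [0,5]=1  [5,8]=2  [5,10]=2  [7,8]=1  [8,10]=2  [9,10]=1
  size 3 → [0,5,8]=3  [0,5,10]=3  [5,7,8]=3  [5,8,10]=6  [5,9,10]=3  [6,7,8]=1  [7,8,10]=3  [8,9,10]=3
  size 4 → [0,5,7,8]=6  [0,5,8,10]=12  [0,5,9,10]=6  [4,6,7,8]=1  [5,6,7,8]=4  [5,7,8,10]=12  [5,8,9,10]=12  [6,7,8,10]=4  [7,8,9,10]=6
  size 5 → [0,5,6,7,8]=10  [0,5,7,8,10]=30  [0,5,8,9,10]=30  [3,4,6,7,8]=1  [4,5,6,7,8]=5  [4,6,7,8,10]=5  [5,6,7,8,10]=20  [5,7,8,9,10]=30  [6,7,8,9,10]=10
  size 6 → [0,4,5,6,7,8]=15  [0,5,6,7,8,10]=60  [0,5,7,8,9,10]=90  [2,3,4,6,7,8]=1  [3,4,5,6,7,8]=6  [3,4,6,7,8,10]=6  [4,5,6,7,8,10]=30  [4,6,7,8,9,10]=15  [5,6,7,8,9,10]=60
  size 7 → [0,3,4,5,6,7,8]=21  [0,4,5,6,7,8,10]=105  [0,5,6,7,8,9,10]=210  [1,2,3,4,6,7,8]=1  [2,3,4,5,6,7,8]=7  [2,3,4,6,7,8,10]=7  [3,4,5,6,7,8,10]=42  [3,4,6,7,8,9,10]=21  [4,5,6,7,8,9,10]=105
  size 8 → [0,2,3,4,5,6,7,8]=28  [0,3,4,5,6,7,8,10]=168  [0,4,5,6,7,8,9,10]=420  [1,2,3,4,5,6,7,8]=8  [1,2,3,4,6,7,8,10]=8  [2,3,4,5,6,7,8,10]=56  [2,3,4,6,7,8,9,10]=28  [3,4,5,6,7,8,9,10]=168
  size 9 → [0,1,2,3,4,5,6,7,8]=36  [0,2,3,4,5,6,7,8,10]=252  [0,3,4,5,6,7,8,9,10]=756  [1,2,3,4,5,6,7,8,10]=72  [1,2,3,4,6,7,8,9,10]=36  [2,3,4,5,6,7,8,9,10]=252
  first=0(b) contributes 360
  first=1(a) contributes 1260
  first=9(y) contributes 360
|[w]| = 1980

1980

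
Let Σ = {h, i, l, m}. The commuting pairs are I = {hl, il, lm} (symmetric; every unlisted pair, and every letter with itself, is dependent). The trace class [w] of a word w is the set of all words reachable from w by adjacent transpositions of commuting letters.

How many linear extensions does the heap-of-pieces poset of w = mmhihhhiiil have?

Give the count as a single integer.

#0=m has no predecessor
#1=m depends on [0:m]
#2=h depends on [1:m]
#3=i depends on [2:h]
#4=h depends on [3:i]
#5=h depends on [4:h]
#6=h depends on [5:h]
#7=i depends on [6:h]
#8=i depends on [7:i]
#9=i depends on [8:i]
#10=l has no predecessor
sources: [0:m, 10:l]
N(rest) = Σ N(rest − s) over sources s of rest; N(one piece) = 1:
  size 1 → [9]=1  [10]=1
  size 2 → [8,9]=1  [9,10]=2
  size 3 → [7,8,9]=1  [8,9,10]=3
  size 4 → [6,7,8,9]=1  [7,8,9,10]=4
  size 5 → [5,6,7,8,9]=1  [6,7,8,9,10]=5
  size 6 → [4,5,6,7,8,9]=1  [5,6,7,8,9,10]=6
  size 7 → [3,4,5,6,7,8,9]=1  [4,5,6,7,8,9,10]=7
  size 8 → [2,3,4,5,6,7,8,9]=1  [3,4,5,6,7,8,9,10]=8
  size 9 → [1,2,3,4,5,6,7,8,9]=1  [2,3,4,5,6,7,8,9,10]=9
  first=0(m) contributes 10
  first=10(l) contributes 1
|[w]| = 11

11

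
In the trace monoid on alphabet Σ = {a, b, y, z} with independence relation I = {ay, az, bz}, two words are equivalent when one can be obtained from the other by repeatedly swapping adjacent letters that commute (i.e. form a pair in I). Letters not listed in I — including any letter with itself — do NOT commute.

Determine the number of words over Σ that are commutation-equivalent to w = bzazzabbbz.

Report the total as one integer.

0(b) covers ∅
1(z) covers ∅
2(a) covers 0:b
3(z) covers 1:z
4(z) covers 3:z
5(a) covers 2:a
6(b) covers 5:a
7(b) covers 6:b
8(b) covers 7:b
9(z) covers 4:z
floor of heap: 0:b, 1:z
completions by unplaced set U, small U first (add the entries for U minus each lowest piece of U):
  |U|=1: {8}:1  {9}:1
  |U|=2: {4,9}:1  {7,8}:1  {8,9}:2
  |U|=3: {3,4,9}:1  {4,8,9}:3  {6,7,8}:1  {7,8,9}:3
  |U|=4: {1,3,4,9}:1  {3,4,8,9}:4  {4,7,8,9}:6  {5,6,7,8}:1  {6,7,8,9}:4
  |U|=5: {1,3,4,8,9}:5  {2,5,6,7,8}:1  {3,4,7,8,9}:10  {4,6,7,8,9}:10  {5,6,7,8,9}:5
  |U|=6: {0,2,5,6,7,8}:1  {1,3,4,7,8,9}:15  {2,5,6,7,8,9}:6  {3,4,6,7,8,9}:20  {4,5,6,7,8,9}:15
  |U|=7: {0,2,5,6,7,8,9}:7  {1,3,4,6,7,8,9}:35  {2,4,5,6,7,8,9}:21  {3,4,5,6,7,8,9}:35
  |U|=8: {0,2,4,5,6,7,8,9}:28  {1,3,4,5,6,7,8,9}:70  {2,3,4,5,6,7,8,9}:56
  start at 0(b): 126
  start at 1(z): 84
sum over floor = 210

210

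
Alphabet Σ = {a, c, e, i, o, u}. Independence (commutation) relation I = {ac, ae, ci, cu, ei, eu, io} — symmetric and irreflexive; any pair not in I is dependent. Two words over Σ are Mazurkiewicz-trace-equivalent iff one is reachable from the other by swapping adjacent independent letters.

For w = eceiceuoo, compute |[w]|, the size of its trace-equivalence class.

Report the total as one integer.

21

drop 0:e onto floor
drop 1:c onto {0:e}
drop 2:e onto {1:c}
drop 3:i onto floor
drop 4:c onto {2:e}
drop 5:e onto {4:c}
drop 6:u onto {3:i}
drop 7:o onto {5:e, 6:u}
drop 8:o onto {7:o}
ground layer = {0:e, 3:i}
drop-orders for the pieces not yet dropped (sum over which currently-grounded one goes next):
  1 to go: {8} 1
  2 to go: {7,8} 1
  3 to go: {5,7,8} 1  {6,7,8} 1
  4 to go: {3,6,7,8} 1  {4,5,7,8} 1  {5,6,7,8} 2
  5 to go: {2,4,5,7,8} 1  {3,5,6,7,8} 3  {4,5,6,7,8} 3
  6 to go: {1,2,4,5,7,8} 1  {2,4,5,6,7,8} 4  {3,4,5,6,7,8} 6
  7 to go: {0,1,2,4,5,7,8} 1  {1,2,4,5,6,7,8} 5  {2,3,4,5,6,7,8} 10
  if 0:e drops first: 15 orders
  if 3:i drops first: 6 orders
heap linearizations: 21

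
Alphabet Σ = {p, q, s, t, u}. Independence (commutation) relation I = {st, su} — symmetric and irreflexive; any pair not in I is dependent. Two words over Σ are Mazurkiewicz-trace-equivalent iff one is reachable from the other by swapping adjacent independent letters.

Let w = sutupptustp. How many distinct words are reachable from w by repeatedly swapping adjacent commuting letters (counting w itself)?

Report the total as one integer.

16

piece 0:s — minimal
piece 1:u — minimal
piece 2:t rests on {1:u}
piece 3:u rests on {2:t}
piece 4:p rests on {0:s, 3:u}
piece 5:p rests on {4:p}
piece 6:t rests on {5:p}
piece 7:u rests on {6:t}
piece 8:s rests on {5:p}
piece 9:t rests on {7:u}
piece 10:p rests on {8:s, 9:t}
minimal pieces: {0:s, 1:u}
ways to finish when only these pieces remain (= sum over removing one remaining piece with nothing left below it):
  1 left: {10}→1
  2 left: {8,10}→1  {9,10}→1
  3 left: {7,9,10}→1  {8,9,10}→2
  4 left: {6,7,9,10}→1  {7,8,9,10}→3
  5 left: {6,7,8,9,10}→4
  6 left: {5,6,7,8,9,10}→4
  7 left: {4,5,6,7,8,9,10}→4
  8 left: {0,4,5,6,7,8,9,10}→4  {3,4,5,6,7,8,9,10}→4
  9 left: {0,3,4,5,6,7,8,9,10}→8  {2,3,4,5,6,7,8,9,10}→4
  placing 0:s first → 4 extensions
  placing 1:u first → 12 extensions
total linear extensions = 16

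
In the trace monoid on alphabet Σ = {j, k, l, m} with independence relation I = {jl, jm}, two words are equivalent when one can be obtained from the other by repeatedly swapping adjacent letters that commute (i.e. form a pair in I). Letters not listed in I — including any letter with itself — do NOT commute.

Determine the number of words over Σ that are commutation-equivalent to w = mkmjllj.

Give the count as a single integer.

10

0(m) covers ∅
1(k) covers 0:m
2(m) covers 1:k
3(j) covers 1:k
4(l) covers 2:m
5(l) covers 4:l
6(j) covers 3:j
floor of heap: 0:m
completions by unplaced set U, small U first (add the entries for U minus each lowest piece of U):
  |U|=1: {5}:1  {6}:1
  |U|=2: {3,6}:1  {4,5}:1  {5,6}:2
  |U|=3: {2,4,5}:1  {3,5,6}:3  {4,5,6}:3
  |U|=4: {2,4,5,6}:4  {3,4,5,6}:6
  |U|=5: {2,3,4,5,6}:10
  start at 0(m): 10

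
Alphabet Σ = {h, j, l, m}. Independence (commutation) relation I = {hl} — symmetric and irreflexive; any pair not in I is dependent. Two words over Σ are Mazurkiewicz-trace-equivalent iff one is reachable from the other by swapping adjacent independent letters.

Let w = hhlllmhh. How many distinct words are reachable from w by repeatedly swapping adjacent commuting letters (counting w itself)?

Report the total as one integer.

piece 0:h — minimal
piece 1:h rests on {0:h}
piece 2:l — minimal
piece 3:l rests on {2:l}
piece 4:l rests on {3:l}
piece 5:m rests on {1:h, 4:l}
piece 6:h rests on {5:m}
piece 7:h rests on {6:h}
minimal pieces: {0:h, 2:l}
ways to finish when only these pieces remain (= sum over removing one remaining piece with nothing left below it):
  1 left: {7}→1
  2 left: {6,7}→1
  3 left: {5,6,7}→1
  4 left: {1,5,6,7}→1  {4,5,6,7}→1
  5 left: {0,1,5,6,7}→1  {1,4,5,6,7}→2  {3,4,5,6,7}→1
  6 left: {0,1,4,5,6,7}→3  {1,3,4,5,6,7}→3  {2,3,4,5,6,7}→1
  placing 0:h first → 4 extensions
  placing 2:l first → 6 extensions
total linear extensions = 10

10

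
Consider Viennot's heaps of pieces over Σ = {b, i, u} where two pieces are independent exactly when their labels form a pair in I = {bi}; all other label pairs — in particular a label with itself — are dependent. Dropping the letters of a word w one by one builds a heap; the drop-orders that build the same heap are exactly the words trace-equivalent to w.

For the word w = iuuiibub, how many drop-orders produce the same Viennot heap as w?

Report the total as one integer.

0(i) covers ∅
1(u) covers 0:i
2(u) covers 1:u
3(i) covers 2:u
4(i) covers 3:i
5(b) covers 2:u
6(u) covers 4:i, 5:b
7(b) covers 6:u
floor of heap: 0:i
completions by unplaced set U, small U first (add the entries for U minus each lowest piece of U):
  |U|=1: {7}:1
  |U|=2: {6,7}:1
  |U|=3: {4,6,7}:1  {5,6,7}:1
  |U|=4: {3,4,6,7}:1  {4,5,6,7}:2
  |U|=5: {3,4,5,6,7}:3
  |U|=6: {2,3,4,5,6,7}:3
  start at 0(i): 3

3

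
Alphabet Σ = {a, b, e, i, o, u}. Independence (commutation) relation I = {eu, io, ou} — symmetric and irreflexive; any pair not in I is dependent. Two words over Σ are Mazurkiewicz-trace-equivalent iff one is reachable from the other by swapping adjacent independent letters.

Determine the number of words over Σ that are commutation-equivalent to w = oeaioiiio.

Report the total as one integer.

15

#0=o has no predecessor
#1=e depends on [0:o]
#2=a depends on [1:e]
#3=i depends on [2:a]
#4=o depends on [2:a]
#5=i depends on [3:i]
#6=i depends on [5:i]
#7=i depends on [6:i]
#8=o depends on [4:o]
sources: [0:o]
N(rest) = Σ N(rest − s) over sources s of rest; N(one piece) = 1:
  size 1 → [7]=1  [8]=1
  size 2 → [4,8]=1  [6,7]=1  [7,8]=2
  size 3 → [4,7,8]=3  [5,6,7]=1  [6,7,8]=3
  size 4 → [3,5,6,7]=1  [4,6,7,8]=6  [5,6,7,8]=4
  size 5 → [3,5,6,7,8]=5  [4,5,6,7,8]=10
  size 6 → [3,4,5,6,7,8]=15
  size 7 → [2,3,4,5,6,7,8]=15
  first=0(o) contributes 15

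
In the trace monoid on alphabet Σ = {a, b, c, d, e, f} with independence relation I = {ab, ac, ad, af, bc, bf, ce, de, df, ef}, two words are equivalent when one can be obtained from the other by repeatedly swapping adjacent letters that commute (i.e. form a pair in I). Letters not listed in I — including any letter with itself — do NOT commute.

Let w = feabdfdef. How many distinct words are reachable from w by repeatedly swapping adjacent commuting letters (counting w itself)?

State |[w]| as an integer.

756

drop 0:f onto floor
drop 1:e onto floor
drop 2:a onto {1:e}
drop 3:b onto {1:e}
drop 4:d onto {3:b}
drop 5:f onto {0:f}
drop 6:d onto {4:d}
drop 7:e onto {2:a, 3:b}
drop 8:f onto {5:f}
ground layer = {0:f, 1:e}
drop-orders for the pieces not yet dropped (sum over which currently-grounded one goes next):
  1 to go: {6} 1  {7} 1  {8} 1
  2 to go: {2,7} 1  {4,6} 1  {5,8} 1  {6,7} 2  {6,8} 2  {7,8} 2
  3 to go: {0,5,8} 1  {2,6,7} 3  {2,7,8} 3  {4,6,7} 3  {4,6,8} 3  {5,6,8} 3  {5,7,8} 3  {6,7,8} 6
  4 to go: {0,5,6,8} 4  {0,5,7,8} 4  {2,4,6,7} 6  {2,5,7,8} 6  {2,6,7,8} 12  {3,4,6,7} 3  {4,5,6,8} 6  {4,6,7,8} 12  {5,6,7,8} 12
  5 to go: {0,2,5,7,8} 10  {0,4,5,6,8} 10  {0,5,6,7,8} 20  {2,3,4,6,7} 9  {2,4,6,7,8} 30  {2,5,6,7,8} 30  {3,4,6,7,8} 15  {4,5,6,7,8} 30
  6 to go: {0,2,5,6,7,8} 60  {0,4,5,6,7,8} 60  {1,2,3,4,6,7} 9  {2,3,4,6,7,8} 54  {2,4,5,6,7,8} 90  {3,4,5,6,7,8} 45
  7 to go: {0,2,4,5,6,7,8} 210  {0,3,4,5,6,7,8} 105  {1,2,3,4,6,7,8} 63  {2,3,4,5,6,7,8} 189
  if 0:f drops first: 252 orders
  if 1:e drops first: 504 orders
heap linearizations: 756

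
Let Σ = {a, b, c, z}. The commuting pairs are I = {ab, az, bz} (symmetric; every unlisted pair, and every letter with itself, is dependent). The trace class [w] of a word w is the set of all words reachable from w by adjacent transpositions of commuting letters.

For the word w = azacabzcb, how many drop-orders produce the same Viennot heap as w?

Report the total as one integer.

18

piece 0:a — minimal
piece 1:z — minimal
piece 2:a rests on {0:a}
piece 3:c rests on {1:z, 2:a}
piece 4:a rests on {3:c}
piece 5:b rests on {3:c}
piece 6:z rests on {3:c}
piece 7:c rests on {4:a, 5:b, 6:z}
piece 8:b rests on {7:c}
minimal pieces: {0:a, 1:z}
ways to finish when only these pieces remain (= sum over removing one remaining piece with nothing left below it):
  1 left: {8}→1
  2 left: {7,8}→1
  3 left: {4,7,8}→1  {5,7,8}→1  {6,7,8}→1
  4 left: {4,5,7,8}→2  {4,6,7,8}→2  {5,6,7,8}→2
  5 left: {4,5,6,7,8}→6
  6 left: {3,4,5,6,7,8}→6
  7 left: {1,3,4,5,6,7,8}→6  {2,3,4,5,6,7,8}→6
  placing 0:a first → 12 extensions
  placing 1:z first → 6 extensions
total linear extensions = 18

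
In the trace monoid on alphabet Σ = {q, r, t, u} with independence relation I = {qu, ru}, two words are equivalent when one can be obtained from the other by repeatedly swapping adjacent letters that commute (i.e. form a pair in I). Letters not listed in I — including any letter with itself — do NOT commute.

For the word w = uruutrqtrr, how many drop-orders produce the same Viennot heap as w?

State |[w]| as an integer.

drop 0:u onto floor
drop 1:r onto floor
drop 2:u onto {0:u}
drop 3:u onto {2:u}
drop 4:t onto {1:r, 3:u}
drop 5:r onto {4:t}
drop 6:q onto {5:r}
drop 7:t onto {6:q}
drop 8:r onto {7:t}
drop 9:r onto {8:r}
ground layer = {0:u, 1:r}
drop-orders for the pieces not yet dropped (sum over which currently-grounded one goes next):
  1 to go: {9} 1
  2 to go: {8,9} 1
  3 to go: {7,8,9} 1
  4 to go: {6,7,8,9} 1
  5 to go: {5,6,7,8,9} 1
  6 to go: {4,5,6,7,8,9} 1
  7 to go: {1,4,5,6,7,8,9} 1  {3,4,5,6,7,8,9} 1
  8 to go: {1,3,4,5,6,7,8,9} 2  {2,3,4,5,6,7,8,9} 1
  if 0:u drops first: 3 orders
  if 1:r drops first: 1 orders
heap linearizations: 4

4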